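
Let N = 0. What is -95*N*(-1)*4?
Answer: 0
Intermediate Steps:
-95*N*(-1)*4 = -95*0*(-1)*4 = -0*4 = -95*0 = 0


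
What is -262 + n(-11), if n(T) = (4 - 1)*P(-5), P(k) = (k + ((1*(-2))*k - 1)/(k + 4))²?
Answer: 326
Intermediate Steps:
P(k) = (k + (-1 - 2*k)/(4 + k))² (P(k) = (k + (-2*k - 1)/(4 + k))² = (k + (-1 - 2*k)/(4 + k))²)
n(T) = 588 (n(T) = (4 - 1)*((-1 + (-5)² + 2*(-5))²/(4 - 5)²) = 3*((-1 + 25 - 10)²/(-1)²) = 3*(1*14²) = 3*(1*196) = 3*196 = 588)
-262 + n(-11) = -262 + 588 = 326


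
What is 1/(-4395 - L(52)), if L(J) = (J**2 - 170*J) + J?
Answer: 1/1689 ≈ 0.00059207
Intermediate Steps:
L(J) = J**2 - 169*J
1/(-4395 - L(52)) = 1/(-4395 - 52*(-169 + 52)) = 1/(-4395 - 52*(-117)) = 1/(-4395 - 1*(-6084)) = 1/(-4395 + 6084) = 1/1689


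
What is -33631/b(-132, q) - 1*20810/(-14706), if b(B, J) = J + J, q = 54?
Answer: -27351667/88236 ≈ -309.98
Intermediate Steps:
b(B, J) = 2*J
-33631/b(-132, q) - 1*20810/(-14706) = -33631/(2*54) - 1*20810/(-14706) = -33631/108 - 20810*(-1/14706) = -33631*1/108 + 10405/7353 = -33631/108 + 10405/7353 = -27351667/88236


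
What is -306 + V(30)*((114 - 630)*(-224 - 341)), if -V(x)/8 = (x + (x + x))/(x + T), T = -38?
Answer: 26238294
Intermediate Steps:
V(x) = -24*x/(-38 + x) (V(x) = -8*(x + (x + x))/(x - 38) = -8*(x + 2*x)/(-38 + x) = -8*3*x/(-38 + x) = -24*x/(-38 + x))
-306 + V(30)*((114 - 630)*(-224 - 341)) = -306 + (-24*30/(-38 + 30))*((114 - 630)*(-224 - 341)) = -306 + (-24*30/(-8))*(-516*(-565)) = -306 - 24*30*(-⅛)*291540 = -306 + 90*291540 = -306 + 26238600 = 26238294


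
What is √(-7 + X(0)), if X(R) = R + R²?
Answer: I*√7 ≈ 2.6458*I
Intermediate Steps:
√(-7 + X(0)) = √(-7 + 0*(1 + 0)) = √(-7 + 0*1) = √(-7 + 0) = √(-7) = I*√7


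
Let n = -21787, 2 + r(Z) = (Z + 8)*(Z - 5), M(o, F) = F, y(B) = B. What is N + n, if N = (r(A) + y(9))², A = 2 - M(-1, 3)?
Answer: -20562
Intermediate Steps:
A = -1 (A = 2 - 1*3 = 2 - 3 = -1)
r(Z) = -2 + (-5 + Z)*(8 + Z) (r(Z) = -2 + (Z + 8)*(Z - 5) = -2 + (8 + Z)*(-5 + Z) = -2 + (-5 + Z)*(8 + Z))
N = 1225 (N = ((-42 + (-1)² + 3*(-1)) + 9)² = ((-42 + 1 - 3) + 9)² = (-44 + 9)² = (-35)² = 1225)
N + n = 1225 - 21787 = -20562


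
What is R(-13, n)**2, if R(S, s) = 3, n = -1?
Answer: 9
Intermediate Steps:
R(-13, n)**2 = 3**2 = 9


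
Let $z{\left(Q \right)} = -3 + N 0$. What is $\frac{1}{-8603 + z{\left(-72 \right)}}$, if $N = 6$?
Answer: $- \frac{1}{8606} \approx -0.0001162$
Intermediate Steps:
$z{\left(Q \right)} = -3$ ($z{\left(Q \right)} = -3 + 6 \cdot 0 = -3 + 0 = -3$)
$\frac{1}{-8603 + z{\left(-72 \right)}} = \frac{1}{-8603 - 3} = \frac{1}{-8606} = - \frac{1}{8606}$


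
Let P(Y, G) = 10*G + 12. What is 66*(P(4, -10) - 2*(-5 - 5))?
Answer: -4488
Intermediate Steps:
P(Y, G) = 12 + 10*G
66*(P(4, -10) - 2*(-5 - 5)) = 66*((12 + 10*(-10)) - 2*(-5 - 5)) = 66*((12 - 100) - 2*(-10)) = 66*(-88 + 20) = 66*(-68) = -4488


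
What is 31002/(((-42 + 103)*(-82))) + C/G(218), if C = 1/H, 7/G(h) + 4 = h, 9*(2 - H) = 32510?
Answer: -1765213185/284418722 ≈ -6.2064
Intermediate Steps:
H = -32492/9 (H = 2 - ⅑*32510 = 2 - 32510/9 = -32492/9 ≈ -3610.2)
G(h) = 7/(-4 + h)
C = -9/32492 (C = 1/(-32492/9) = -9/32492 ≈ -0.00027699)
31002/(((-42 + 103)*(-82))) + C/G(218) = 31002/(((-42 + 103)*(-82))) - 9/(32492*(7/(-4 + 218))) = 31002/((61*(-82))) - 9/(32492*(7/214)) = 31002/(-5002) - 9/(32492*(7*(1/214))) = 31002*(-1/5002) - 9/(32492*7/214) = -15501/2501 - 9/32492*214/7 = -15501/2501 - 963/113722 = -1765213185/284418722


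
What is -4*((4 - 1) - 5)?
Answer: 8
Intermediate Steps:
-4*((4 - 1) - 5) = -4*(3 - 5) = -4*(-2) = 8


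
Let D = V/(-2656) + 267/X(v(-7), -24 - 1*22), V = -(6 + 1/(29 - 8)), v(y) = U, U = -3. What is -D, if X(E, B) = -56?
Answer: 265805/55776 ≈ 4.7656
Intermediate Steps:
v(y) = -3
V = -127/21 (V = -(6 + 1/21) = -1*127/21 = -127/21 ≈ -6.0476)
D = -265805/55776 (D = -127/21/(-2656) + 267/(-56) = -127/21*(-1/2656) + 267*(-1/56) = 127/55776 - 267/56 = -265805/55776 ≈ -4.7656)
-D = -1*(-265805/55776) = 265805/55776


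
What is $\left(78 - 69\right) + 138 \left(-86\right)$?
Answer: $-11859$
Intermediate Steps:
$\left(78 - 69\right) + 138 \left(-86\right) = 9 - 11868 = -11859$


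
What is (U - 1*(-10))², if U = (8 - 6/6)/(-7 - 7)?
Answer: 361/4 ≈ 90.250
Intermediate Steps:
U = -½ (U = (8 - 6*⅙)/(-14) = (8 - 1)*(-1/14) = 7*(-1/14) = -½ ≈ -0.50000)
(U - 1*(-10))² = (-½ - 1*(-10))² = (-½ + 10)² = (19/2)² = 361/4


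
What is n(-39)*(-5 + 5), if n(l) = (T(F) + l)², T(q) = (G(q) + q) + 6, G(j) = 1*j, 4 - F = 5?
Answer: 0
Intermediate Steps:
F = -1 (F = 4 - 1*5 = 4 - 5 = -1)
G(j) = j
T(q) = 6 + 2*q (T(q) = (q + q) + 6 = 2*q + 6 = 6 + 2*q)
n(l) = (4 + l)² (n(l) = ((6 + 2*(-1)) + l)² = ((6 - 2) + l)² = (4 + l)²)
n(-39)*(-5 + 5) = (4 - 39)²*(-5 + 5) = (-35)²*0 = 1225*0 = 0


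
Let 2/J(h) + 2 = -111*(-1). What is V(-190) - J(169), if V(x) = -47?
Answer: -5125/109 ≈ -47.018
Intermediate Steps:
J(h) = 2/109 (J(h) = 2/(-2 - 111*(-1)) = 2/(-2 + 111) = 2/109)
V(-190) - J(169) = -47 - 1*2/109 = -47 - 2/109 = -5125/109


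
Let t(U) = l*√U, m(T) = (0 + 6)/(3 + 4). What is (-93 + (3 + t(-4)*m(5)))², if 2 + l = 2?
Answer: 8100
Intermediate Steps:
l = 0 (l = -2 + 2 = 0)
m(T) = 6/7
t(U) = 0 (t(U) = 0*√U = 0)
(-93 + (3 + t(-4)*m(5)))² = (-93 + (3 + 0*(6/7)))² = (-93 + (3 + 0))² = (-93 + 3)² = (-90)² = 8100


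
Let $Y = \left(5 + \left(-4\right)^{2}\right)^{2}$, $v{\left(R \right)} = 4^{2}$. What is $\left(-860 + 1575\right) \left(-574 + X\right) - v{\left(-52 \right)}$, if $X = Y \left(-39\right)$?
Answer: $-12707711$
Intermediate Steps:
$v{\left(R \right)} = 16$
$Y = 441$ ($Y = \left(5 + 16\right)^{2} = 21^{2} = 441$)
$X = -17199$ ($X = 441 \left(-39\right) = -17199$)
$\left(-860 + 1575\right) \left(-574 + X\right) - v{\left(-52 \right)} = \left(-860 + 1575\right) \left(-574 - 17199\right) - 16 = 715 \left(-17773\right) - 16 = -12707695 - 16 = -12707711$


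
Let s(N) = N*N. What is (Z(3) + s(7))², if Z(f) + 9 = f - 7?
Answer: 1296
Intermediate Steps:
s(N) = N²
Z(f) = -16 + f (Z(f) = -9 + (f - 7) = -9 + (-7 + f) = -16 + f)
(Z(3) + s(7))² = ((-16 + 3) + 7²)² = (-13 + 49)² = 36² = 1296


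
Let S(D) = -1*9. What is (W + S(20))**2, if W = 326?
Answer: 100489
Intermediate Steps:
S(D) = -9
(W + S(20))**2 = (326 - 9)**2 = 317**2 = 100489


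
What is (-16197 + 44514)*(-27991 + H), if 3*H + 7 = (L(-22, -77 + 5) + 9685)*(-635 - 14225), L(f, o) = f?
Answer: -1356159274240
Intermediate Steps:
H = -143592187/3 (H = -7/3 + ((-22 + 9685)*(-635 - 14225))/3 = -7/3 + (9663*(-14860))/3 = -7/3 + (⅓)*(-143592180) = -7/3 - 47864060 = -143592187/3 ≈ -4.7864e+7)
(-16197 + 44514)*(-27991 + H) = (-16197 + 44514)*(-27991 - 143592187/3) = 28317*(-143676160/3) = -1356159274240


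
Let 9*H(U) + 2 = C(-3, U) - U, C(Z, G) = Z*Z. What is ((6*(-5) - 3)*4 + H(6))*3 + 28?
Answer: -1103/3 ≈ -367.67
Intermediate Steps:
C(Z, G) = Z**2
H(U) = 7/9 - U/9 (H(U) = -2/9 + ((-3)**2 - U)/9 = -2/9 + (9 - U)/9 = -2/9 + (1 - U/9) = 7/9 - U/9)
((6*(-5) - 3)*4 + H(6))*3 + 28 = ((6*(-5) - 3)*4 + (7/9 - 1/9*6))*3 + 28 = ((-30 - 3)*4 + (7/9 - 2/3))*3 + 28 = (-33*4 + 1/9)*3 + 28 = (-132 + 1/9)*3 + 28 = -1187/9*3 + 28 = -1187/3 + 28 = -1103/3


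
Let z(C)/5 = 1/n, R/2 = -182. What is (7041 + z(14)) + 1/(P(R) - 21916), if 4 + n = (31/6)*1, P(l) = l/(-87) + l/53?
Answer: 4984323771207/707469364 ≈ 7045.3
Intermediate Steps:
R = -364 (R = 2*(-182) = -364)
P(l) = 34*l/4611 (P(l) = l*(-1/87) + l*(1/53) = -l/87 + l/53 = 34*l/4611)
n = 7/6 (n = -4 + (31/6)*1 = -4 + 31/6 = 7/6 ≈ 1.1667)
z(C) = 30/7 (z(C) = 5/(7/6) = 5*(6/7) = 30/7)
(7041 + z(14)) + 1/(P(R) - 21916) = (7041 + 30/7) + 1/((34/4611)*(-364) - 21916) = 49317/7 + 1/(-12376/4611 - 21916) = 49317/7 + 1/(-101067052/4611) = 49317/7 - 4611/101067052 = 4984323771207/707469364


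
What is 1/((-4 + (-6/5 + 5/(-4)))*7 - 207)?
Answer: -20/5043 ≈ -0.0039659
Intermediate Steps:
1/((-4 + (-6/5 + 5/(-4)))*7 - 207) = 1/((-4 + (-6*⅕ + 5*(-¼)))*7 - 207) = 1/((-4 + (-6/5 - 5/4))*7 - 207) = 1/((-4 - 49/20)*7 - 207) = 1/(-129/20*7 - 207) = 1/(-903/20 - 207) = 1/(-5043/20) = -20/5043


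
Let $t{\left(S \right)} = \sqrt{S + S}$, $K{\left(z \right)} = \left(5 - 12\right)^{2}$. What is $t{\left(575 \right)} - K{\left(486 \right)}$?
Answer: $-49 + 5 \sqrt{46} \approx -15.088$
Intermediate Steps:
$K{\left(z \right)} = 49$ ($K{\left(z \right)} = \left(-7\right)^{2} = 49$)
$t{\left(S \right)} = \sqrt{2} \sqrt{S}$ ($t{\left(S \right)} = \sqrt{2 S} = \sqrt{2} \sqrt{S}$)
$t{\left(575 \right)} - K{\left(486 \right)} = \sqrt{2} \sqrt{575} - 49 = \sqrt{2} \cdot 5 \sqrt{23} - 49 = 5 \sqrt{46} - 49 = -49 + 5 \sqrt{46}$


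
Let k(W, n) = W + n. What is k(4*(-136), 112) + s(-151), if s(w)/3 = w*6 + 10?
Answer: -3120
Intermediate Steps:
s(w) = 30 + 18*w (s(w) = 3*(w*6 + 10) = 3*(6*w + 10) = 3*(10 + 6*w) = 30 + 18*w)
k(4*(-136), 112) + s(-151) = (4*(-136) + 112) + (30 + 18*(-151)) = (-544 + 112) + (30 - 2718) = -432 - 2688 = -3120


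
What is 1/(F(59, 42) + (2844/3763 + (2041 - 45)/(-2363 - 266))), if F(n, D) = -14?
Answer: -9892927/138535050 ≈ -0.071411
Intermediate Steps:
1/(F(59, 42) + (2844/3763 + (2041 - 45)/(-2363 - 266))) = 1/(-14 + (2844/3763 + (2041 - 45)/(-2363 - 266))) = 1/(-14 + (2844*(1/3763) + 1996/(-2629))) = 1/(-14 + (2844/3763 + 1996*(-1/2629))) = 1/(-14 + (2844/3763 - 1996/2629)) = 1/(-14 - 34072/9892927) = 1/(-138535050/9892927) = -9892927/138535050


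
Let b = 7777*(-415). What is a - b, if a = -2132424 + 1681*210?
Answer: 1448041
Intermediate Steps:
b = -3227455
a = -1779414 (a = -2132424 + 353010 = -1779414)
a - b = -1779414 - 1*(-3227455) = -1779414 + 3227455 = 1448041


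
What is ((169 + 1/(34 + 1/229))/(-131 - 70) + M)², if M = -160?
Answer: 7041791671867456/272201149441 ≈ 25870.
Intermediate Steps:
((169 + 1/(34 + 1/229))/(-131 - 70) + M)² = ((169 + 1/(34 + 1/229))/(-131 - 70) - 160)² = ((169 + 1/(34 + 1/229))/(-201) - 160)² = ((169 + 1/(7787/229))*(-1/201) - 160)² = ((169 + 229/7787)*(-1/201) - 160)² = ((1316232/7787)*(-1/201) - 160)² = (-438744/521729 - 160)² = (-83915384/521729)² = 7041791671867456/272201149441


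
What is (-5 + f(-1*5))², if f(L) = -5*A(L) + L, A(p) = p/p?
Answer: 225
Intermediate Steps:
A(p) = 1
f(L) = -5 + L (f(L) = -5*1 + L = -5 + L)
(-5 + f(-1*5))² = (-5 + (-5 - 1*5))² = (-5 + (-5 - 5))² = (-5 - 10)² = (-15)² = 225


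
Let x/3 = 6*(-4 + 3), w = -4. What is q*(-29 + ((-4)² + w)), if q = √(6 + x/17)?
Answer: -2*√357 ≈ -37.789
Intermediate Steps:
x = -18 (x = 3*(6*(-4 + 3)) = 3*(6*(-1)) = 3*(-6) = -18)
q = 2*√357/17 (q = √(6 - 18/17) = √(84/17) = 2*√357/17 ≈ 2.2229)
q*(-29 + ((-4)² + w)) = (2*√357/17)*(-29 + ((-4)² - 4)) = (2*√357/17)*(-29 + (16 - 4)) = (2*√357/17)*(-29 + 12) = (2*√357/17)*(-17) = -2*√357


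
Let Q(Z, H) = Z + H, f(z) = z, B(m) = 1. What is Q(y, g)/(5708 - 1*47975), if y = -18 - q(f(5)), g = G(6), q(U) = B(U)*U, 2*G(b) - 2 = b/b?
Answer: 43/84534 ≈ 0.00050867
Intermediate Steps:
G(b) = 3/2 (G(b) = 1 + (b/b)/2 = 1 + (½)*1 = 1 + ½ = 3/2)
q(U) = U (q(U) = 1*U = U)
g = 3/2 ≈ 1.5000
y = -23 (y = -18 - 1*5 = -18 - 5 = -23)
Q(Z, H) = H + Z
Q(y, g)/(5708 - 1*47975) = (3/2 - 23)/(5708 - 1*47975) = -43/(2*(5708 - 47975)) = -43/2/(-42267) = -43/2*(-1/42267) = 43/84534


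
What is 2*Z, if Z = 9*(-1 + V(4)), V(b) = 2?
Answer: 18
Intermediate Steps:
Z = 9 (Z = 9*(-1 + 2) = 9*1 = 9)
2*Z = 2*9 = 18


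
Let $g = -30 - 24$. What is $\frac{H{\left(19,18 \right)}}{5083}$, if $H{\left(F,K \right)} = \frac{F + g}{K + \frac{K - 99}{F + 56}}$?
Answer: $- \frac{875}{2150109} \approx -0.00040696$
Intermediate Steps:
$g = -54$ ($g = -30 - 24 = -54$)
$H{\left(F,K \right)} = \frac{-54 + F}{K + \frac{-99 + K}{56 + F}}$ ($H{\left(F,K \right)} = \frac{F - 54}{K + \frac{K - 99}{F + 56}} = \frac{-54 + F}{K + \frac{-99 + K}{56 + F}}$)
$\frac{H{\left(19,18 \right)}}{5083} = \frac{\frac{1}{-99 + 57 \cdot 18 + 19 \cdot 18} \left(-3024 + 19^{2} + 2 \cdot 19\right)}{5083} = \frac{-3024 + 361 + 38}{-99 + 1026 + 342} \cdot \frac{1}{5083} = \frac{1}{1269} \left(-2625\right) \frac{1}{5083} = \left(- \frac{875}{423}\right) \frac{1}{5083} = - \frac{875}{2150109}$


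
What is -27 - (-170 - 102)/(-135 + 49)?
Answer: -1297/43 ≈ -30.163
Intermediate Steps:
-27 - (-170 - 102)/(-135 + 49) = -27 - (-272)/(-86) = -27 - (-272)*(-1)/86 = -27 - 1*136/43 = -27 - 136/43 = -1297/43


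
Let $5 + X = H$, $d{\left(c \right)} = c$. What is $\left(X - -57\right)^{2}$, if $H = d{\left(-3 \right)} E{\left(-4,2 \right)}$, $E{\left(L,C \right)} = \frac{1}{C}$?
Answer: $\frac{10201}{4} \approx 2550.3$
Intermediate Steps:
$H = - \frac{3}{2} \approx -1.5$
$X = - \frac{13}{2}$ ($X = -5 - \frac{3}{2} = - \frac{13}{2} \approx -6.5$)
$\left(X - -57\right)^{2} = \left(- \frac{13}{2} - -57\right)^{2} = \left(- \frac{13}{2} + 57\right)^{2} = \left(\frac{101}{2}\right)^{2} = \frac{10201}{4}$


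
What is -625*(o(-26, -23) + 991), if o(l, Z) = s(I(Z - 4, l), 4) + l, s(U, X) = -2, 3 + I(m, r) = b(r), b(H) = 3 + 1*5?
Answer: -601875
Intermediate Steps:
b(H) = 8 (b(H) = 3 + 5 = 8)
I(m, r) = 5 (I(m, r) = -3 + 8 = 5)
o(l, Z) = -2 + l
-625*(o(-26, -23) + 991) = -625*((-2 - 26) + 991) = -625*(-28 + 991) = -625*963 = -601875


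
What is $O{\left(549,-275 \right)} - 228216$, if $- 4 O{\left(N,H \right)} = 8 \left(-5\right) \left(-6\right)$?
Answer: $-228276$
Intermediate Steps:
$O{\left(N,H \right)} = -60$ ($O{\left(N,H \right)} = - \frac{8 \left(-5\right) \left(-6\right)}{4} = - \frac{\left(-40\right) \left(-6\right)}{4} = \left(- \frac{1}{4}\right) 240 = -60$)
$O{\left(549,-275 \right)} - 228216 = -60 - 228216 = -228276$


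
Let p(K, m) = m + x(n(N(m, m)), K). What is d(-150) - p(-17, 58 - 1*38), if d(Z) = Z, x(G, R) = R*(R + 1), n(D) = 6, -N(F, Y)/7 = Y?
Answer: -442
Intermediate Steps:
N(F, Y) = -7*Y
x(G, R) = R*(1 + R)
p(K, m) = m + K*(1 + K)
d(-150) - p(-17, 58 - 1*38) = -150 - ((58 - 1*38) - 17*(1 - 17)) = -150 - ((58 - 38) - 17*(-16)) = -150 - (20 + 272) = -150 - 1*292 = -150 - 292 = -442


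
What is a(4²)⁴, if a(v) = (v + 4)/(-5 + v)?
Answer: 160000/14641 ≈ 10.928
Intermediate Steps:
a(v) = (4 + v)/(-5 + v)
a(4²)⁴ = ((4 + 4²)/(-5 + 4²))⁴ = ((4 + 16)/(-5 + 16))⁴ = (20/11)⁴ = 160000/14641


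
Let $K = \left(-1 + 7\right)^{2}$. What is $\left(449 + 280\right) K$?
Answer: $26244$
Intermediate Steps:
$K = 36$ ($K = 6^{2} = 36$)
$\left(449 + 280\right) K = \left(449 + 280\right) 36 = 729 \cdot 36 = 26244$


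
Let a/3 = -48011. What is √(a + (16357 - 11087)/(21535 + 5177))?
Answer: I*√713693483923/2226 ≈ 379.52*I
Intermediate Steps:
a = -144033 (a = 3*(-48011) = -144033)
√(a + (16357 - 11087)/(21535 + 5177)) = √(-144033 + (16357 - 11087)/(21535 + 5177)) = √(-144033 + 5270/26712) = √(-144033 + 5270*(1/26712)) = √(-144033 + 2635/13356) = √(-1923702113/13356) = I*√713693483923/2226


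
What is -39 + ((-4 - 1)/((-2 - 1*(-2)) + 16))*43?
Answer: -839/16 ≈ -52.438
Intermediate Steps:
-39 + ((-4 - 1)/((-2 - 1*(-2)) + 16))*43 = -39 - 5/((-2 + 2) + 16)*43 = -39 - 5/(0 + 16)*43 = -39 - 5/16*43 = -39 - 215/16 = -839/16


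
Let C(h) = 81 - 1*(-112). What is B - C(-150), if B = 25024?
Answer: 24831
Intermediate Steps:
C(h) = 193 (C(h) = 81 + 112 = 193)
B - C(-150) = 25024 - 1*193 = 25024 - 193 = 24831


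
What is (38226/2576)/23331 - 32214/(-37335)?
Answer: 4679975121/5419946840 ≈ 0.86347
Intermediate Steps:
(38226/2576)/23331 - 32214/(-37335) = (38226*(1/2576))*(1/23331) - 32214*(-1/37335) = (831/56)*(1/23331) + 10738/12445 = 277/435512 + 10738/12445 = 4679975121/5419946840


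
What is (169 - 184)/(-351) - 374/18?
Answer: -2426/117 ≈ -20.735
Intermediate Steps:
(169 - 184)/(-351) - 374/18 = -15*(-1/351) - 374*1/18 = 5/117 - 187/9 = -2426/117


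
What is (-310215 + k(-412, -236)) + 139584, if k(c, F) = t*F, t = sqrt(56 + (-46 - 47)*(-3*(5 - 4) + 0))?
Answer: -170631 - 236*sqrt(335) ≈ -1.7495e+5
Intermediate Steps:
t = sqrt(335) (t = sqrt(56 - 93*(-3*1 + 0)) = sqrt(56 - 93*(-3 + 0)) = sqrt(56 - 93*(-3)) = sqrt(56 + 279) = sqrt(335) ≈ 18.303)
k(c, F) = F*sqrt(335) (k(c, F) = sqrt(335)*F = F*sqrt(335))
(-310215 + k(-412, -236)) + 139584 = (-310215 - 236*sqrt(335)) + 139584 = -170631 - 236*sqrt(335)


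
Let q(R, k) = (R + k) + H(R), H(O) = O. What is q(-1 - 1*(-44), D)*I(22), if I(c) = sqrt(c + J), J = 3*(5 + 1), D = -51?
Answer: 70*sqrt(10) ≈ 221.36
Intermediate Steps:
q(R, k) = k + 2*R (q(R, k) = (R + k) + R = k + 2*R)
J = 18 (J = 3*6 = 18)
I(c) = sqrt(18 + c) (I(c) = sqrt(c + 18) = sqrt(18 + c))
q(-1 - 1*(-44), D)*I(22) = (-51 + 2*(-1 - 1*(-44)))*sqrt(18 + 22) = (-51 + 2*(-1 + 44))*sqrt(40) = (-51 + 2*43)*(2*sqrt(10)) = (-51 + 86)*(2*sqrt(10)) = 35*(2*sqrt(10)) = 70*sqrt(10)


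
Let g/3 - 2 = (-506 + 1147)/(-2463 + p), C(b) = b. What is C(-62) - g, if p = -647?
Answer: -209557/3110 ≈ -67.382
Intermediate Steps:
g = 16737/3110 (g = 6 + 3*((-506 + 1147)/(-2463 - 647)) = 6 + 3*(641/(-3110)) = 6 + 3*(641*(-1/3110)) = 6 + 3*(-641/3110) = 6 - 1923/3110 = 16737/3110 ≈ 5.3817)
C(-62) - g = -62 - 1*16737/3110 = -62 - 16737/3110 = -209557/3110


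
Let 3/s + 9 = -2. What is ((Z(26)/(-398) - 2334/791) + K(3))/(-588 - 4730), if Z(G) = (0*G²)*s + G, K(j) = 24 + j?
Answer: -1887647/418550531 ≈ -0.0045100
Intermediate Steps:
s = -3/11 (s = 3/(-9 - 2) = 3/(-11) = 3*(-1/11) = -3/11 ≈ -0.27273)
Z(G) = G (Z(G) = (0*G²)*(-3/11) + G = 0*(-3/11) + G = 0 + G = G)
((Z(26)/(-398) - 2334/791) + K(3))/(-588 - 4730) = ((26/(-398) - 2334/791) + (24 + 3))/(-588 - 4730) = ((26*(-1/398) - 2334*1/791) + 27)/(-5318) = ((-13/199 - 2334/791) + 27)*(-1/5318) = (-474749/157409 + 27)*(-1/5318) = (3775294/157409)*(-1/5318) = -1887647/418550531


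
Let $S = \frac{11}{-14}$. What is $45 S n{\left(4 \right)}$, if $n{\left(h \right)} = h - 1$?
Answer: $- \frac{1485}{14} \approx -106.07$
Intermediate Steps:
$n{\left(h \right)} = -1 + h$
$S = - \frac{11}{14}$ ($S = 11 \left(- \frac{1}{14}\right) = - \frac{11}{14} \approx -0.78571$)
$45 S n{\left(4 \right)} = 45 \left(- \frac{11}{14}\right) \left(-1 + 4\right) = \left(- \frac{495}{14}\right) 3 = - \frac{1485}{14}$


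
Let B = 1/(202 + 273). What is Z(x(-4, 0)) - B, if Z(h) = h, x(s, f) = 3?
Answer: 1424/475 ≈ 2.9979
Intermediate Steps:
B = 1/475 ≈ 0.0021053
Z(x(-4, 0)) - B = 3 - 1*1/475 = 3 - 1/475 = 1424/475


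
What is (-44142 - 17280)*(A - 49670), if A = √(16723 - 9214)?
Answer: 3050830740 - 61422*√7509 ≈ 3.0455e+9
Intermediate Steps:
A = √7509 ≈ 86.655
(-44142 - 17280)*(A - 49670) = (-44142 - 17280)*(√7509 - 49670) = -61422*(-49670 + √7509) = 3050830740 - 61422*√7509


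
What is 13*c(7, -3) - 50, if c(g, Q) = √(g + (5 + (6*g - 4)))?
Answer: -50 + 65*√2 ≈ 41.924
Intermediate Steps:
c(g, Q) = √(1 + 7*g) (c(g, Q) = √(g + (5 + (-4 + 6*g))) = √(g + (1 + 6*g)) = √(1 + 7*g))
13*c(7, -3) - 50 = 13*√(1 + 7*7) - 50 = 13*√(1 + 49) - 50 = 13*√50 - 50 = 13*(5*√2) - 50 = 65*√2 - 50 = -50 + 65*√2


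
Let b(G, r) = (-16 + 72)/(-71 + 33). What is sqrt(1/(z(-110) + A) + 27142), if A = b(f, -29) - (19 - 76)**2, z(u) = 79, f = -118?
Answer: sqrt(814490263266)/5478 ≈ 164.75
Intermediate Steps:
b(G, r) = -28/19 (b(G, r) = 56/(-38) = 56*(-1/38) = -28/19)
A = -61759/19 (A = -28/19 - (19 - 76)**2 = -28/19 - 1*(-57)**2 = -28/19 - 1*3249 = -28/19 - 3249 = -61759/19 ≈ -3250.5)
sqrt(1/(z(-110) + A) + 27142) = sqrt(1/(79 - 61759/19) + 27142) = sqrt(1/(-60258/19) + 27142) = sqrt(-19/60258 + 27142) = sqrt(1635522617/60258) = sqrt(814490263266)/5478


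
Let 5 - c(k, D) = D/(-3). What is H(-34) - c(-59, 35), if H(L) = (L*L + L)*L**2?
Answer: 3891046/3 ≈ 1.2970e+6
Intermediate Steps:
c(k, D) = 5 + D/3 (c(k, D) = 5 - D/(-3) = 5 - D*(-1)/3 = 5 - (-1)*D/3 = 5 + D/3)
H(L) = L**2*(L + L**2) (H(L) = (L**2 + L)*L**2 = (L + L**2)*L**2 = L**2*(L + L**2))
H(-34) - c(-59, 35) = (-34)**3*(1 - 34) - (5 + (1/3)*35) = -39304*(-33) - (5 + 35/3) = 1297032 - 1*50/3 = 1297032 - 50/3 = 3891046/3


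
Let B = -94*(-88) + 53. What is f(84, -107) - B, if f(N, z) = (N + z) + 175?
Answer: -8173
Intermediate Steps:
f(N, z) = 175 + N + z
B = 8325 (B = 8272 + 53 = 8325)
f(84, -107) - B = (175 + 84 - 107) - 1*8325 = 152 - 8325 = -8173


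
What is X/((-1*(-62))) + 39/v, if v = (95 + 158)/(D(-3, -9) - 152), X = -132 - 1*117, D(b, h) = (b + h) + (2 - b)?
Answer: -447459/15686 ≈ -28.526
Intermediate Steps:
D(b, h) = 2 + h
X = -249 (X = -132 - 117 = -249)
v = -253/159 (v = (95 + 158)/((2 - 9) - 152) = 253/(-7 - 152) = 253/(-159) = 253*(-1/159) = -253/159 ≈ -1.5912)
X/((-1*(-62))) + 39/v = -249/((-1*(-62))) + 39/(-253/159) = -249/62 + 39*(-159/253) = -249*1/62 - 6201/253 = -249/62 - 6201/253 = -447459/15686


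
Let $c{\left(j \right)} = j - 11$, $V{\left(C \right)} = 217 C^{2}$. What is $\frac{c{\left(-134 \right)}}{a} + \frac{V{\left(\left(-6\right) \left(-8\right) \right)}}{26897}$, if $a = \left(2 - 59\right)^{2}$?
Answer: $\frac{1620495967}{87388353} \approx 18.544$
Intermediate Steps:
$c{\left(j \right)} = -11 + j$ ($c{\left(j \right)} = j - 11 = -11 + j$)
$a = 3249$ ($a = \left(-57\right)^{2} = 3249$)
$\frac{c{\left(-134 \right)}}{a} + \frac{V{\left(\left(-6\right) \left(-8\right) \right)}}{26897} = \frac{-11 - 134}{3249} + \frac{217 \left(\left(-6\right) \left(-8\right)\right)^{2}}{26897} = \left(-145\right) \frac{1}{3249} + 217 \cdot 48^{2} \cdot \frac{1}{26897} = - \frac{145}{3249} + 217 \cdot 2304 \cdot \frac{1}{26897} = - \frac{145}{3249} + 499968 \cdot \frac{1}{26897} = - \frac{145}{3249} + \frac{499968}{26897} = \frac{1620495967}{87388353}$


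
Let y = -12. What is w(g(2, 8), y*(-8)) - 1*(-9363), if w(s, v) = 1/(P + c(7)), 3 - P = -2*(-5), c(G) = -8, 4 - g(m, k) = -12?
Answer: 140444/15 ≈ 9362.9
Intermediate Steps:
g(m, k) = 16 (g(m, k) = 4 - 1*(-12) = 4 + 12 = 16)
P = -7 (P = 3 - (-2)*(-5) = 3 - 1*10 = 3 - 10 = -7)
w(s, v) = -1/15 (w(s, v) = 1/(-7 - 8) = 1/(-15) = -1/15)
w(g(2, 8), y*(-8)) - 1*(-9363) = -1/15 - 1*(-9363) = -1/15 + 9363 = 140444/15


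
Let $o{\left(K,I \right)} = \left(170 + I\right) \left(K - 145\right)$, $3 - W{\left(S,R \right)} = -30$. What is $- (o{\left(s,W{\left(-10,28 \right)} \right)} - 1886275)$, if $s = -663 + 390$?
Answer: $1971129$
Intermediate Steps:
$W{\left(S,R \right)} = 33$ ($W{\left(S,R \right)} = 3 - -30 = 3 + 30 = 33$)
$s = -273$
$o{\left(K,I \right)} = \left(-145 + K\right) \left(170 + I\right)$ ($o{\left(K,I \right)} = \left(170 + I\right) \left(-145 + K\right) = \left(-145 + K\right) \left(170 + I\right)$)
$- (o{\left(s,W{\left(-10,28 \right)} \right)} - 1886275) = - (\left(-24650 - 4785 + 170 \left(-273\right) + 33 \left(-273\right)\right) - 1886275) = - (\left(-24650 - 4785 - 46410 - 9009\right) - 1886275) = - (-84854 - 1886275) = \left(-1\right) \left(-1971129\right) = 1971129$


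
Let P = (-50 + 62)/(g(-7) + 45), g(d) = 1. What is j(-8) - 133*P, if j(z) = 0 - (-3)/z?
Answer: -6453/184 ≈ -35.071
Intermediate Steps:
j(z) = 3/z (j(z) = 0 + 3/z = 3/z)
P = 6/23 (P = (-50 + 62)/(1 + 45) = 12/46 = 12*(1/46) = 6/23 ≈ 0.26087)
j(-8) - 133*P = 3/(-8) - 133*6/23 = 3*(-⅛) - 798/23 = -3/8 - 798/23 = -6453/184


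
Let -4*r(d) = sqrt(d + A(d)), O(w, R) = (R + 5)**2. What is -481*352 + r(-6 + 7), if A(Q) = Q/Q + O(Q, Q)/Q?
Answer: -169312 - sqrt(38)/4 ≈ -1.6931e+5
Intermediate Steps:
O(w, R) = (5 + R)**2
A(Q) = 1 + (5 + Q)**2/Q (A(Q) = Q/Q + (5 + Q)**2/Q = 1 + (5 + Q)**2/Q)
r(d) = -sqrt(d + (d + (5 + d)**2)/d)/4
-481*352 + r(-6 + 7) = -481*352 - sqrt(11 + 2*(-6 + 7) + 25/(-6 + 7))/4 = -169312 - sqrt(11 + 2*1 + 25/1)/4 = -169312 - sqrt(11 + 2 + 25*1)/4 = -169312 - sqrt(11 + 2 + 25)/4 = -169312 - sqrt(38)/4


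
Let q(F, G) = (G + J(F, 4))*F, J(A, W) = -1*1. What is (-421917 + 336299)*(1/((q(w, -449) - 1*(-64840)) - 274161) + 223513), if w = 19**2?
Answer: -7114483492010596/371771 ≈ -1.9137e+10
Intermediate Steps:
J(A, W) = -1
w = 361
q(F, G) = F*(-1 + G) (q(F, G) = (G - 1)*F = (-1 + G)*F = F*(-1 + G))
(-421917 + 336299)*(1/((q(w, -449) - 1*(-64840)) - 274161) + 223513) = (-421917 + 336299)*(1/((361*(-1 - 449) - 1*(-64840)) - 274161) + 223513) = -85618*(1/((361*(-450) + 64840) - 274161) + 223513) = -85618*(1/((-162450 + 64840) - 274161) + 223513) = -85618*(1/(-97610 - 274161) + 223513) = -85618*(1/(-371771) + 223513) = -85618*(-1/371771 + 223513) = -85618*83095651522/371771 = -7114483492010596/371771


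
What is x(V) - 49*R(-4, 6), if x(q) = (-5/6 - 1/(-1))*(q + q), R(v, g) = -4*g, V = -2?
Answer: 3526/3 ≈ 1175.3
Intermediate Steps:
x(q) = q/3 (x(q) = (-5*⅙ - 1*(-1))*(2*q) = (-⅚ + 1)*(2*q) = (2*q)/6 = q/3)
x(V) - 49*R(-4, 6) = (⅓)*(-2) - (-196)*6 = -⅔ - 49*(-24) = -⅔ + 1176 = 3526/3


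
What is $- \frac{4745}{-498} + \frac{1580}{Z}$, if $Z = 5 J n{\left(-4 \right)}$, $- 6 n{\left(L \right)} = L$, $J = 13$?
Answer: $\frac{297737}{6474} \approx 45.99$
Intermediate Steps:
$n{\left(L \right)} = - \frac{L}{6}$
$Z = \frac{130}{3}$ ($Z = 5 \cdot 13 \left(\left(- \frac{1}{6}\right) \left(-4\right)\right) = 65 \cdot \frac{2}{3} = \frac{130}{3} \approx 43.333$)
$- \frac{4745}{-498} + \frac{1580}{Z} = - \frac{4745}{-498} + \frac{1580}{\frac{130}{3}} = \left(-4745\right) \left(- \frac{1}{498}\right) + 1580 \cdot \frac{3}{130} = \frac{4745}{498} + \frac{474}{13} = \frac{297737}{6474}$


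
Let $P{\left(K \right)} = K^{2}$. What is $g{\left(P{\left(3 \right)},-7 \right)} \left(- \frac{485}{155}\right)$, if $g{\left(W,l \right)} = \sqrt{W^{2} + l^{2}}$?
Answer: $- \frac{97 \sqrt{130}}{31} \approx -35.676$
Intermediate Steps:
$g{\left(P{\left(3 \right)},-7 \right)} \left(- \frac{485}{155}\right) = \sqrt{\left(3^{2}\right)^{2} + \left(-7\right)^{2}} \left(- \frac{485}{155}\right) = \sqrt{9^{2} + 49} \left(\left(-485\right) \frac{1}{155}\right) = \sqrt{81 + 49} \left(- \frac{97}{31}\right) = \sqrt{130} \left(- \frac{97}{31}\right) = - \frac{97 \sqrt{130}}{31}$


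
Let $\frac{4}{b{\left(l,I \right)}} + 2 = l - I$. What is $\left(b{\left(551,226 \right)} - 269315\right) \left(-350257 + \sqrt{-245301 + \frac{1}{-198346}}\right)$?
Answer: $\frac{30468415456437}{323} - \frac{86988741 i \sqrt{9650419932468862}}{64065758} \approx 9.433 \cdot 10^{10} - 1.3339 \cdot 10^{8} i$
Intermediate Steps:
$b{\left(l,I \right)} = \frac{4}{-2 + l - I}$ ($b{\left(l,I \right)} = \frac{4}{-2 - \left(I - l\right)} = \frac{4}{-2 + l - I}$)
$\left(b{\left(551,226 \right)} - 269315\right) \left(-350257 + \sqrt{-245301 + \frac{1}{-198346}}\right) = \left(\frac{4}{-2 + 551 - 226} - 269315\right) \left(-350257 + \sqrt{-245301 + \frac{1}{-198346}}\right) = \left(\frac{4}{-2 + 551 - 226} - 269315\right) \left(-350257 + \sqrt{-245301 - \frac{1}{198346}}\right) = \left(\frac{4}{323} - 269315\right) \left(-350257 + \sqrt{- \frac{48654472147}{198346}}\right) = \left(4 \cdot \frac{1}{323} - 269315\right) \left(-350257 + \frac{i \sqrt{9650419932468862}}{198346}\right) = \left(\frac{4}{323} - 269315\right) \left(-350257 + \frac{i \sqrt{9650419932468862}}{198346}\right) = - \frac{86988741 \left(-350257 + \frac{i \sqrt{9650419932468862}}{198346}\right)}{323} = \frac{30468415456437}{323} - \frac{86988741 i \sqrt{9650419932468862}}{64065758}$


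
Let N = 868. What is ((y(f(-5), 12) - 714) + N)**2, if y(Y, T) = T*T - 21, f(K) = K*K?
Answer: 76729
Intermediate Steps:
f(K) = K**2
y(Y, T) = -21 + T**2 (y(Y, T) = T**2 - 21 = -21 + T**2)
((y(f(-5), 12) - 714) + N)**2 = (((-21 + 12**2) - 714) + 868)**2 = (((-21 + 144) - 714) + 868)**2 = ((123 - 714) + 868)**2 = (-591 + 868)**2 = 277**2 = 76729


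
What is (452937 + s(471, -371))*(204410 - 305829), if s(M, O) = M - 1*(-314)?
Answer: -46016031518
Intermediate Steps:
s(M, O) = 314 + M (s(M, O) = M + 314 = 314 + M)
(452937 + s(471, -371))*(204410 - 305829) = (452937 + (314 + 471))*(204410 - 305829) = (452937 + 785)*(-101419) = 453722*(-101419) = -46016031518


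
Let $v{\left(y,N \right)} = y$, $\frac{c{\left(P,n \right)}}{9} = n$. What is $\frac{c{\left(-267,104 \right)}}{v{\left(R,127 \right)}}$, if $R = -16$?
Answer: $- \frac{117}{2} \approx -58.5$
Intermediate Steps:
$c{\left(P,n \right)} = 9 n$
$\frac{c{\left(-267,104 \right)}}{v{\left(R,127 \right)}} = \frac{9 \cdot 104}{-16} = 936 \left(- \frac{1}{16}\right) = - \frac{117}{2}$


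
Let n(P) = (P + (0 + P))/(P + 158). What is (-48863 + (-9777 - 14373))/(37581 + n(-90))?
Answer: -1241221/638832 ≈ -1.9430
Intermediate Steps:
n(P) = 2*P/(158 + P) (n(P) = (P + P)/(158 + P) = (2*P)/(158 + P) = 2*P/(158 + P))
(-48863 + (-9777 - 14373))/(37581 + n(-90)) = (-48863 + (-9777 - 14373))/(37581 + 2*(-90)/(158 - 90)) = (-48863 - 24150)/(37581 + 2*(-90)/68) = -73013/(37581 + 2*(-90)*(1/68)) = -73013/(37581 - 45/17) = -73013/638832/17 = -73013*17/638832 = -1241221/638832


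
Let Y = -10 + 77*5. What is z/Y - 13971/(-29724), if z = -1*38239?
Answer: -377125637/3715500 ≈ -101.50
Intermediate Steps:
Y = 375 (Y = -10 + 385 = 375)
z = -38239
z/Y - 13971/(-29724) = -38239/375 - 13971/(-29724) = -38239*1/375 - 13971*(-1/29724) = -38239/375 + 4657/9908 = -377125637/3715500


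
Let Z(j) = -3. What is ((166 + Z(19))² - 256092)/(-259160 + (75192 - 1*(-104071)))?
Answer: 229523/79897 ≈ 2.8727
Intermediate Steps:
((166 + Z(19))² - 256092)/(-259160 + (75192 - 1*(-104071))) = ((166 - 3)² - 256092)/(-259160 + (75192 - 1*(-104071))) = (163² - 256092)/(-259160 + (75192 + 104071)) = (26569 - 256092)/(-259160 + 179263) = -229523/(-79897) = -229523*(-1/79897) = 229523/79897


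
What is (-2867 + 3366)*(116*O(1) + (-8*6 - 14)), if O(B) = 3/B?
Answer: 142714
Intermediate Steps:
(-2867 + 3366)*(116*O(1) + (-8*6 - 14)) = (-2867 + 3366)*(116*(3/1) + (-8*6 - 14)) = 499*(116*(3*1) + (-48 - 14)) = 499*(116*3 - 62) = 499*(348 - 62) = 499*286 = 142714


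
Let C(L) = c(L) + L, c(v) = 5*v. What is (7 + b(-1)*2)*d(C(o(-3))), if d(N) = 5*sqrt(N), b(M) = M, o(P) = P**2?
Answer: 75*sqrt(6) ≈ 183.71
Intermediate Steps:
C(L) = 6*L (C(L) = 5*L + L = 6*L)
(7 + b(-1)*2)*d(C(o(-3))) = (7 - 1*2)*(5*sqrt(6*(-3)**2)) = (7 - 2)*(5*sqrt(6*9)) = 5*(5*sqrt(54)) = 5*(5*(3*sqrt(6))) = 5*(15*sqrt(6)) = 75*sqrt(6)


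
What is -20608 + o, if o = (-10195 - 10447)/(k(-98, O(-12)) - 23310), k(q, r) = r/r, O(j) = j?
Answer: -480331230/23309 ≈ -20607.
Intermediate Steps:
k(q, r) = 1
o = 20642/23309 (o = (-10195 - 10447)/(1 - 23310) = -20642/(-23309) = -20642*(-1/23309) = 20642/23309 ≈ 0.88558)
-20608 + o = -20608 + 20642/23309 = -480331230/23309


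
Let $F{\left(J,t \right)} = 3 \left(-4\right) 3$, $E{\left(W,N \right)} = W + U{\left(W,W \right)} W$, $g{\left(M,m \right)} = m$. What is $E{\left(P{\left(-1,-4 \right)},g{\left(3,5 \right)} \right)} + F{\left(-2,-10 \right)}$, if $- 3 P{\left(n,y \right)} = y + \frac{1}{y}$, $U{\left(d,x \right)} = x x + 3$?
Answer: $- \frac{47503}{1728} \approx -27.49$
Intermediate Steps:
$U{\left(d,x \right)} = 3 + x^{2}$ ($U{\left(d,x \right)} = x^{2} + 3 = 3 + x^{2}$)
$P{\left(n,y \right)} = - \frac{y}{3} - \frac{1}{3 y}$ ($P{\left(n,y \right)} = - \frac{y + \frac{1}{y}}{3} = - \frac{y}{3} - \frac{1}{3 y}$)
$E{\left(W,N \right)} = W + W \left(3 + W^{2}\right)$ ($E{\left(W,N \right)} = W + \left(3 + W^{2}\right) W = W + W \left(3 + W^{2}\right)$)
$F{\left(J,t \right)} = -36$ ($F{\left(J,t \right)} = \left(-12\right) 3 = -36$)
$E{\left(P{\left(-1,-4 \right)},g{\left(3,5 \right)} \right)} + F{\left(-2,-10 \right)} = \frac{-1 - \left(-4\right)^{2}}{3 \left(-4\right)} \left(4 + \left(\frac{-1 - \left(-4\right)^{2}}{3 \left(-4\right)}\right)^{2}\right) - 36 = \frac{1}{3} \left(- \frac{1}{4}\right) \left(-1 - 16\right) \left(4 + \left(\frac{1}{3} \left(- \frac{1}{4}\right) \left(-1 - 16\right)\right)^{2}\right) - 36 = \frac{1}{3} \left(- \frac{1}{4}\right) \left(-17\right) \left(4 + \left(\frac{1}{3} \left(- \frac{1}{4}\right) \left(-17\right)\right)^{2}\right) - 36 = \frac{17 \left(4 + \left(\frac{17}{12}\right)^{2}\right)}{12} - 36 = \frac{17 \left(4 + \frac{289}{144}\right)}{12} - 36 = \frac{17}{12} \cdot \frac{865}{144} - 36 = \frac{14705}{1728} - 36 = - \frac{47503}{1728}$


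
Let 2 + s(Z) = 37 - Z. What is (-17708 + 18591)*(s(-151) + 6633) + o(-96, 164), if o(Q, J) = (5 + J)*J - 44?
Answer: 6048849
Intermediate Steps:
s(Z) = 35 - Z (s(Z) = -2 + (37 - Z) = 35 - Z)
o(Q, J) = -44 + J*(5 + J) (o(Q, J) = J*(5 + J) - 44 = -44 + J*(5 + J))
(-17708 + 18591)*(s(-151) + 6633) + o(-96, 164) = (-17708 + 18591)*((35 - 1*(-151)) + 6633) + (-44 + 164² + 5*164) = 883*((35 + 151) + 6633) + (-44 + 26896 + 820) = 883*(186 + 6633) + 27672 = 883*6819 + 27672 = 6021177 + 27672 = 6048849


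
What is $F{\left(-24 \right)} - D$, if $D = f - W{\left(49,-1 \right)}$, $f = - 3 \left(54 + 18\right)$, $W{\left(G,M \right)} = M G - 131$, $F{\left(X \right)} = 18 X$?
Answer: $-396$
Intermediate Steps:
$W{\left(G,M \right)} = -131 + G M$ ($W{\left(G,M \right)} = G M - 131 = -131 + G M$)
$f = -216$ ($f = \left(-3\right) 72 = -216$)
$D = -36$ ($D = -216 - \left(-131 + 49 \left(-1\right)\right) = -216 - \left(-131 - 49\right) = -216 - -180 = -216 + 180 = -36$)
$F{\left(-24 \right)} - D = 18 \left(-24\right) - -36 = -432 + 36 = -396$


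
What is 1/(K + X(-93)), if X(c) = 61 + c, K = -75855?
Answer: -1/75887 ≈ -1.3177e-5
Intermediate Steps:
1/(K + X(-93)) = 1/(-75855 + (61 - 93)) = 1/(-75855 - 32) = 1/(-75887) = -1/75887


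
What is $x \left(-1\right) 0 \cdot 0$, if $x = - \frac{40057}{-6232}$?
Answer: $0$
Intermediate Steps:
$x = \frac{977}{152}$ ($x = \left(-40057\right) \left(- \frac{1}{6232}\right) = \frac{977}{152} \approx 6.4276$)
$x \left(-1\right) 0 \cdot 0 = \frac{977 \left(-1\right) 0 \cdot 0}{152} = \frac{977 \cdot 0 \cdot 0}{152} = \frac{977}{152} \cdot 0 = 0$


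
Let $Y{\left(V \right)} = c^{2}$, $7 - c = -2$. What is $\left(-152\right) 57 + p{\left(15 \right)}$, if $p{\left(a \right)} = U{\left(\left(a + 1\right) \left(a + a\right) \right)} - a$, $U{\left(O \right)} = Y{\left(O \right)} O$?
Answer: $30201$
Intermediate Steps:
$c = 9$ ($c = 7 - -2 = 7 + 2 = 9$)
$Y{\left(V \right)} = 81$ ($Y{\left(V \right)} = 9^{2} = 81$)
$U{\left(O \right)} = 81 O$
$p{\left(a \right)} = - a + 162 a \left(1 + a\right)$ ($p{\left(a \right)} = 81 \left(a + 1\right) \left(a + a\right) - a = 81 \left(1 + a\right) 2 a - a = 81 \cdot 2 a \left(1 + a\right) - a = 162 a \left(1 + a\right) - a = - a + 162 a \left(1 + a\right)$)
$\left(-152\right) 57 + p{\left(15 \right)} = \left(-152\right) 57 + 15 \left(161 + 162 \cdot 15\right) = -8664 + 15 \left(161 + 2430\right) = -8664 + 15 \cdot 2591 = -8664 + 38865 = 30201$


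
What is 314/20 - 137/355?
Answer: 10873/710 ≈ 15.314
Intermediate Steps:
314/20 - 137/355 = 314*(1/20) - 137*1/355 = 157/10 - 137/355 = 10873/710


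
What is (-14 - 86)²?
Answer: 10000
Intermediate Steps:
(-14 - 86)² = (-100)² = 10000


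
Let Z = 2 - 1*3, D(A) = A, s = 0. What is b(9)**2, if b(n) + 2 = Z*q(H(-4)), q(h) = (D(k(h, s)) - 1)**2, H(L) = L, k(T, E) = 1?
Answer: 4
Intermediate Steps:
q(h) = 0 (q(h) = (1 - 1)**2 = 0**2 = 0)
Z = -1 (Z = 2 - 3 = -1)
b(n) = -2 (b(n) = -2 - 1*0 = -2 + 0 = -2)
b(9)**2 = (-2)**2 = 4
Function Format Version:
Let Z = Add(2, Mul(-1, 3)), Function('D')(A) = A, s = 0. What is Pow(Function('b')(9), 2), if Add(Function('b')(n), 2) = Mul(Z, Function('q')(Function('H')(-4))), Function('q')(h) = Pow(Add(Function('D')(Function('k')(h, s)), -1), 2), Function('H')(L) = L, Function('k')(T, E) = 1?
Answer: 4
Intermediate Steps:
Function('q')(h) = 0 (Function('q')(h) = Pow(Add(1, -1), 2) = Pow(0, 2) = 0)
Z = -1 (Z = Add(2, -3) = -1)
Function('b')(n) = -2 (Function('b')(n) = Add(-2, Mul(-1, 0)) = Add(-2, 0) = -2)
Pow(Function('b')(9), 2) = Pow(-2, 2) = 4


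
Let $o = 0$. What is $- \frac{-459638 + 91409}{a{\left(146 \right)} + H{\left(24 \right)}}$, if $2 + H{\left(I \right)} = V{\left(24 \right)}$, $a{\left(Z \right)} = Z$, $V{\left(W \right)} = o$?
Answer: $\frac{122743}{48} \approx 2557.1$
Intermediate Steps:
$V{\left(W \right)} = 0$
$H{\left(I \right)} = -2$ ($H{\left(I \right)} = -2 + 0 = -2$)
$- \frac{-459638 + 91409}{a{\left(146 \right)} + H{\left(24 \right)}} = - \frac{-459638 + 91409}{146 - 2} = - \frac{-368229}{144} = \left(-1\right) \left(- \frac{122743}{48}\right) = \frac{122743}{48}$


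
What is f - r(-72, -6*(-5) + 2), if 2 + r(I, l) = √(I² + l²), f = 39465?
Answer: 39467 - 8*√97 ≈ 39388.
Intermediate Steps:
r(I, l) = -2 + √(I² + l²)
f - r(-72, -6*(-5) + 2) = 39465 - (-2 + √((-72)² + (-6*(-5) + 2)²)) = 39465 - (-2 + √(5184 + (30 + 2)²)) = 39465 - (-2 + √(5184 + 32²)) = 39465 - (-2 + √(5184 + 1024)) = 39465 - (-2 + √6208) = 39465 - (-2 + 8*√97) = 39465 + (2 - 8*√97) = 39467 - 8*√97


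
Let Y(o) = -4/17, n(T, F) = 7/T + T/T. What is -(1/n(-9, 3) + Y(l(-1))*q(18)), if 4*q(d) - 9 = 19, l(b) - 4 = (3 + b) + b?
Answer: -97/34 ≈ -2.8529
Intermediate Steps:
l(b) = 7 + 2*b (l(b) = 4 + ((3 + b) + b) = 4 + (3 + 2*b) = 7 + 2*b)
n(T, F) = 1 + 7/T (n(T, F) = 7/T + 1 = 1 + 7/T)
Y(o) = -4/17 (Y(o) = -4*1/17 = -4/17)
q(d) = 7 (q(d) = 9/4 + (¼)*19 = 9/4 + 19/4 = 7)
-(1/n(-9, 3) + Y(l(-1))*q(18)) = -(1/((7 - 9)/(-9)) - 4/17*7) = -(1/(-⅑*(-2)) - 28/17) = -(1/(2/9) - 28/17) = -(9/2 - 28/17) = -1*97/34 = -97/34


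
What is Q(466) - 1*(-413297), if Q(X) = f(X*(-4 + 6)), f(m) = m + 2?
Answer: 414231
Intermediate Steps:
f(m) = 2 + m
Q(X) = 2 + 2*X (Q(X) = 2 + X*(-4 + 6) = 2 + X*2 = 2 + 2*X)
Q(466) - 1*(-413297) = (2 + 2*466) - 1*(-413297) = (2 + 932) + 413297 = 934 + 413297 = 414231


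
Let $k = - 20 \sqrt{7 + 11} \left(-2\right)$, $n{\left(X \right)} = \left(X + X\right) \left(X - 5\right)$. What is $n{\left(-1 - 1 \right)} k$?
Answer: $3360 \sqrt{2} \approx 4751.8$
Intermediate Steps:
$n{\left(X \right)} = 2 X \left(-5 + X\right)$
$k = 120 \sqrt{2}$ ($k = - 20 \sqrt{18} \left(-2\right) = - 20 \cdot 3 \sqrt{2} \left(-2\right) = - 60 \sqrt{2} \left(-2\right) = 120 \sqrt{2} \approx 169.71$)
$n{\left(-1 - 1 \right)} k = 2 \left(-1 - 1\right) \left(-5 - 2\right) 120 \sqrt{2} = 2 \left(-2\right) \left(-5 - 2\right) 120 \sqrt{2} = 2 \left(-2\right) \left(-7\right) 120 \sqrt{2} = 28 \cdot 120 \sqrt{2} = 3360 \sqrt{2}$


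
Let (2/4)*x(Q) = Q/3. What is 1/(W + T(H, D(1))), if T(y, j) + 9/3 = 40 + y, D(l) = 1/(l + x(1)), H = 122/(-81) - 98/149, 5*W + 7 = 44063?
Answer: 60345/533814049 ≈ 0.00011304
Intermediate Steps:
W = 44056/5 (W = -7/5 + (⅕)*44063 = -7/5 + 44063/5 = 44056/5 ≈ 8811.2)
H = -26116/12069 (H = 122*(-1/81) - 98*1/149 = -122/81 - 98/149 = -26116/12069 ≈ -2.1639)
x(Q) = 2*Q/3 (x(Q) = 2*(Q/3) = 2*Q/3)
D(l) = 1/(⅔ + l) (D(l) = 1/(l + (⅔)*1) = 1/(l + ⅔) = 1/(⅔ + l))
T(y, j) = 37 + y (T(y, j) = -3 + (40 + y) = 37 + y)
1/(W + T(H, D(1))) = 1/(44056/5 + (37 - 26116/12069)) = 1/(44056/5 + 420437/12069) = 1/(533814049/60345) = 60345/533814049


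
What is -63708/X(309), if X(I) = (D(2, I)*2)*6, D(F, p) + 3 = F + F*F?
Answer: -5309/3 ≈ -1769.7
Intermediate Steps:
D(F, p) = -3 + F + F² (D(F, p) = -3 + (F + F*F) = -3 + (F + F²) = -3 + F + F²)
X(I) = 36 (X(I) = ((-3 + 2 + 2²)*2)*6 = ((-3 + 2 + 4)*2)*6 = (3*2)*6 = 6*6 = 36)
-63708/X(309) = -63708/36 = -63708*1/36 = -5309/3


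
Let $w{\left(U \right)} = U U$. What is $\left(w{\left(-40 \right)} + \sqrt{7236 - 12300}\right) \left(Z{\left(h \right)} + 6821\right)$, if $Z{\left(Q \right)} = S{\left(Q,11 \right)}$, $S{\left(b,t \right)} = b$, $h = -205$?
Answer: $10585600 + 13232 i \sqrt{1266} \approx 1.0586 \cdot 10^{7} + 4.7081 \cdot 10^{5} i$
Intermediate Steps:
$w{\left(U \right)} = U^{2}$
$Z{\left(Q \right)} = Q$
$\left(w{\left(-40 \right)} + \sqrt{7236 - 12300}\right) \left(Z{\left(h \right)} + 6821\right) = \left(\left(-40\right)^{2} + \sqrt{7236 - 12300}\right) \left(-205 + 6821\right) = \left(1600 + \sqrt{-5064}\right) 6616 = \left(1600 + 2 i \sqrt{1266}\right) 6616 = 10585600 + 13232 i \sqrt{1266}$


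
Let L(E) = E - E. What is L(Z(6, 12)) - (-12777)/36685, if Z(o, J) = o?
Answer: 12777/36685 ≈ 0.34829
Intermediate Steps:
L(E) = 0
L(Z(6, 12)) - (-12777)/36685 = 0 - (-12777)/36685 = 0 - 1*(-12777/36685) = 0 + 12777/36685 = 12777/36685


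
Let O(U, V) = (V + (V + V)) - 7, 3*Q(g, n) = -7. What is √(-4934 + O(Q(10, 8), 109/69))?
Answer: I*√2611282/23 ≈ 70.259*I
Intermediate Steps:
Q(g, n) = -7/3 (Q(g, n) = (⅓)*(-7) = -7/3)
O(U, V) = -7 + 3*V (O(U, V) = (V + 2*V) - 7 = 3*V - 7 = -7 + 3*V)
√(-4934 + O(Q(10, 8), 109/69)) = √(-4934 + (-7 + 3*(109/69))) = √(-4934 + (-7 + 109/23)) = √(-4934 - 52/23) = √(-113534/23) = I*√2611282/23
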